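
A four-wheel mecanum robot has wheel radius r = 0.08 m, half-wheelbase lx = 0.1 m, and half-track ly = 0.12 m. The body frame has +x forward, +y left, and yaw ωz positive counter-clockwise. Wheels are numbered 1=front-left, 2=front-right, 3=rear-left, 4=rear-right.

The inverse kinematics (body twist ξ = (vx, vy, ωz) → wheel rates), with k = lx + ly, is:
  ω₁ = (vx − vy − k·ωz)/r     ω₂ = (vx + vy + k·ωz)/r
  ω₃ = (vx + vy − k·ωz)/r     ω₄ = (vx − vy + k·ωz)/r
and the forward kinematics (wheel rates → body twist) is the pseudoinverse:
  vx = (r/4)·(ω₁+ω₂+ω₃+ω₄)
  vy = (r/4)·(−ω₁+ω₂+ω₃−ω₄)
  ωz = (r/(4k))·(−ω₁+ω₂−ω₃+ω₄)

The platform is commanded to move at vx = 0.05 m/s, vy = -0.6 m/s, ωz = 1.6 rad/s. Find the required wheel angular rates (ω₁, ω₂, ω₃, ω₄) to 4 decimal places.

k = lx + ly = 0.1 + 0.12 = 0.2200;  k·ωz = 0.2200·1.6 = 0.3520
ω₁ (FL) = (vx − vy − k·ωz)/r = 0.2980/0.08 = 3.7250
ω₂ (FR) = (vx + vy + k·ωz)/r = -0.1980/0.08 = -2.4750
ω₃ (RL) = (vx + vy − k·ωz)/r = -0.9020/0.08 = -11.2750
ω₄ (RR) = (vx − vy + k·ωz)/r = 1.0020/0.08 = 12.5250

(3.7250, -2.4750, -11.2750, 12.5250)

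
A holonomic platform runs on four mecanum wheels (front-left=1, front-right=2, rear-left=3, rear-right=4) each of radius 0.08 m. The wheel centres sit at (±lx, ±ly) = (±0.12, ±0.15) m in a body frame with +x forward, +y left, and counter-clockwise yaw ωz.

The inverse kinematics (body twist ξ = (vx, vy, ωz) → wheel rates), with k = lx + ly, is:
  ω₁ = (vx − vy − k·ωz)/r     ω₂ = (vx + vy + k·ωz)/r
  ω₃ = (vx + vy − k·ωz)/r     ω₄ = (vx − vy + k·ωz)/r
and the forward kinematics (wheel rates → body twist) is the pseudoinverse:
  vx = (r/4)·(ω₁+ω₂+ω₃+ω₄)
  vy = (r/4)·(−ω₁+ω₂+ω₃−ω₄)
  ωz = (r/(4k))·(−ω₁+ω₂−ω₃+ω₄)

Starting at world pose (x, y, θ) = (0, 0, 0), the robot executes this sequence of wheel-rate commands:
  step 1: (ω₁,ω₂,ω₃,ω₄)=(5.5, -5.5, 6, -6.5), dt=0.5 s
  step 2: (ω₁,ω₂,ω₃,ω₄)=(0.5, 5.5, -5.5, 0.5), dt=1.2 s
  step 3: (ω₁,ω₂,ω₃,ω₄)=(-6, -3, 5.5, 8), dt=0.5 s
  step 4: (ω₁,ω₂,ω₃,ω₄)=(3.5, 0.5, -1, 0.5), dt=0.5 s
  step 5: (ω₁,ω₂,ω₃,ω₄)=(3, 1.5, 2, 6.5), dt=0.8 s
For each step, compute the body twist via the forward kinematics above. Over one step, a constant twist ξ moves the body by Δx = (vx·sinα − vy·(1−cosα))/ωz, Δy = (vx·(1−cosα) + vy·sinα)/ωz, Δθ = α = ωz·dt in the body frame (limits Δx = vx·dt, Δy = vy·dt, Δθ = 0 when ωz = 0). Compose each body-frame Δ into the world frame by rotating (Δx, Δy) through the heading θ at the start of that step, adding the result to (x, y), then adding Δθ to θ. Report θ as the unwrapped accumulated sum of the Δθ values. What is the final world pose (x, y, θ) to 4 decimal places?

step 1: ξ=(vx,vy,ωz)=(-0.0100, 0.0300, -1.7407), dt=0.5 → body Δ=(0.0017, 0.0152, -0.8704) → world pose (0.0017, 0.0152, -0.8704)
step 2: ξ=(vx,vy,ωz)=(0.0200, -0.0200, 0.8148), dt=1.2 → body Δ=(0.0312, -0.0095, 0.9778) → world pose (0.0145, -0.0148, 0.1074)
step 3: ξ=(vx,vy,ωz)=(0.0900, 0.0100, 0.4074), dt=0.5 → body Δ=(0.0442, 0.0095, 0.2037) → world pose (0.0575, -0.0005, 0.3111)
step 4: ξ=(vx,vy,ωz)=(0.0700, -0.0900, -0.1111), dt=0.5 → body Δ=(0.0337, -0.0459, -0.0556) → world pose (0.1036, -0.0340, 0.2556)
step 5: ξ=(vx,vy,ωz)=(0.2600, -0.1200, 0.2222), dt=0.8 → body Δ=(0.2154, -0.0771, 0.1778) → world pose (0.3315, -0.0541, 0.4333)

(0.3315, -0.0541, 0.4333)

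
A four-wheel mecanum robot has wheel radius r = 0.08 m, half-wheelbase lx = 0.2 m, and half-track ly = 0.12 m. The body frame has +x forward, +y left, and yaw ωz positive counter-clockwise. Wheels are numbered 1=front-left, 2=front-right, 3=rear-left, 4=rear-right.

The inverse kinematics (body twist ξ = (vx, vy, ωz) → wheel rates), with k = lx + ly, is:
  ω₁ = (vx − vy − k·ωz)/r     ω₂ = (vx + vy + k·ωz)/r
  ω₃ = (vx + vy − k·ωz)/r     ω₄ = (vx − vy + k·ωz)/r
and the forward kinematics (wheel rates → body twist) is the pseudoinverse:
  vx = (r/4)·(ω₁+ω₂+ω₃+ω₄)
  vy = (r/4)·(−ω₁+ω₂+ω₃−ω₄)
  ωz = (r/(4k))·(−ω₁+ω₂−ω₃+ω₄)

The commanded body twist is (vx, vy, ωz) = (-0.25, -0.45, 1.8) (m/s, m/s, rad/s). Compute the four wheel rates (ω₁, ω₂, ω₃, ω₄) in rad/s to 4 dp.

k = lx + ly = 0.2 + 0.12 = 0.3200;  k·ωz = 0.3200·1.8 = 0.5760
ω₁ (FL) = (vx − vy − k·ωz)/r = -0.3760/0.08 = -4.7000
ω₂ (FR) = (vx + vy + k·ωz)/r = -0.1240/0.08 = -1.5500
ω₃ (RL) = (vx + vy − k·ωz)/r = -1.2760/0.08 = -15.9500
ω₄ (RR) = (vx − vy + k·ωz)/r = 0.7760/0.08 = 9.7000

(-4.7000, -1.5500, -15.9500, 9.7000)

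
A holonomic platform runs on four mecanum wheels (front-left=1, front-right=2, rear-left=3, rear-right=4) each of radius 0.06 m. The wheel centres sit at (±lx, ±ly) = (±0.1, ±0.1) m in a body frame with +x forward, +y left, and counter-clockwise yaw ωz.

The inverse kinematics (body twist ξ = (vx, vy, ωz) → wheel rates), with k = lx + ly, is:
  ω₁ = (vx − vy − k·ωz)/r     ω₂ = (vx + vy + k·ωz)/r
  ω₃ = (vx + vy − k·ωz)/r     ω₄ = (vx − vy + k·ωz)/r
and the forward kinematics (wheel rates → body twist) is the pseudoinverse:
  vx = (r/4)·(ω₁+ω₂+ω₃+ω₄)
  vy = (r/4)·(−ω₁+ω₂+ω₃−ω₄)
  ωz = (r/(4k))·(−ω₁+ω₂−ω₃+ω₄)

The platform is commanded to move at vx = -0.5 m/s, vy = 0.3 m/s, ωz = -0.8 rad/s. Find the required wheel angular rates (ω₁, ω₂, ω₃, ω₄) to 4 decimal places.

(-10.6667, -6.0000, -0.6667, -16.0000)

k = lx + ly = 0.1 + 0.1 = 0.2000;  k·ωz = 0.2000·-0.8 = -0.1600
ω₁ (FL) = (vx − vy − k·ωz)/r = -0.6400/0.06 = -10.6667
ω₂ (FR) = (vx + vy + k·ωz)/r = -0.3600/0.06 = -6.0000
ω₃ (RL) = (vx + vy − k·ωz)/r = -0.0400/0.06 = -0.6667
ω₄ (RR) = (vx − vy + k·ωz)/r = -0.9600/0.06 = -16.0000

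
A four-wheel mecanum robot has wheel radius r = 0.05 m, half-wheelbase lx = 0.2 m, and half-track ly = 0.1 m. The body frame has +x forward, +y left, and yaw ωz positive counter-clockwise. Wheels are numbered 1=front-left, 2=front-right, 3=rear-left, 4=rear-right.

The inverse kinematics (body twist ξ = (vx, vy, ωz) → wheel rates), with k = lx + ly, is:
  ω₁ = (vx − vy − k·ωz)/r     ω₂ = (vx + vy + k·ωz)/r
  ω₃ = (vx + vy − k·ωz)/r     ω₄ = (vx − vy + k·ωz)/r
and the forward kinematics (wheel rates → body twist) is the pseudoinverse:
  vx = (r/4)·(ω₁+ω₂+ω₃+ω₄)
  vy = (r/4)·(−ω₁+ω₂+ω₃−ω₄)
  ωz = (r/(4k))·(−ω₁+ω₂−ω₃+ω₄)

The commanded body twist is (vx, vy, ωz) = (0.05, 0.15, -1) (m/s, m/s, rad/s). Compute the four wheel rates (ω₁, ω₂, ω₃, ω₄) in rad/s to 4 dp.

k = lx + ly = 0.2 + 0.1 = 0.3000;  k·ωz = 0.3000·-1 = -0.3000
ω₁ (FL) = (vx − vy − k·ωz)/r = 0.2000/0.05 = 4.0000
ω₂ (FR) = (vx + vy + k·ωz)/r = -0.1000/0.05 = -2.0000
ω₃ (RL) = (vx + vy − k·ωz)/r = 0.5000/0.05 = 10.0000
ω₄ (RR) = (vx − vy + k·ωz)/r = -0.4000/0.05 = -8.0000

(4.0000, -2.0000, 10.0000, -8.0000)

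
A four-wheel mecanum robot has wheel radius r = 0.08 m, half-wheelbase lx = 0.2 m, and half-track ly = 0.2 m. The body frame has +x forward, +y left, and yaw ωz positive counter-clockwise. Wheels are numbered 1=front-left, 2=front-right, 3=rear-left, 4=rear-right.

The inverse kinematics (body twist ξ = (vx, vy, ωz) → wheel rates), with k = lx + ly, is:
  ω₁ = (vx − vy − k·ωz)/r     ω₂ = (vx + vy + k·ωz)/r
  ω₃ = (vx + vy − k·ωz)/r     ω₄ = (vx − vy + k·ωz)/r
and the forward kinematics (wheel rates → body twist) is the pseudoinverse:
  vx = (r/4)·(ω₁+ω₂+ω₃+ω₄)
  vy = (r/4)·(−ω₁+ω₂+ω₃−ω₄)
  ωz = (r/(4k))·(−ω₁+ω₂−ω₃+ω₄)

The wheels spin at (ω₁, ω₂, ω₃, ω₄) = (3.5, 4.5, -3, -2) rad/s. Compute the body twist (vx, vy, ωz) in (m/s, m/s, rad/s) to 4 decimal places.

k = lx + ly = 0.2 + 0.2 = 0.4000
ω₁+ω₂+ω₃+ω₄ = 3.0000  →  vx = (0.08/4)·3.0000 = 0.0600
−ω₁+ω₂+ω₃−ω₄ = 0.0000  →  vy = (0.08/4)·0.0000 = 0.0000
−ω₁+ω₂−ω₃+ω₄ = 2.0000  →  ωz = (0.08/1.6000)·2.0000 = 0.1000

(0.0600, 0.0000, 0.1000)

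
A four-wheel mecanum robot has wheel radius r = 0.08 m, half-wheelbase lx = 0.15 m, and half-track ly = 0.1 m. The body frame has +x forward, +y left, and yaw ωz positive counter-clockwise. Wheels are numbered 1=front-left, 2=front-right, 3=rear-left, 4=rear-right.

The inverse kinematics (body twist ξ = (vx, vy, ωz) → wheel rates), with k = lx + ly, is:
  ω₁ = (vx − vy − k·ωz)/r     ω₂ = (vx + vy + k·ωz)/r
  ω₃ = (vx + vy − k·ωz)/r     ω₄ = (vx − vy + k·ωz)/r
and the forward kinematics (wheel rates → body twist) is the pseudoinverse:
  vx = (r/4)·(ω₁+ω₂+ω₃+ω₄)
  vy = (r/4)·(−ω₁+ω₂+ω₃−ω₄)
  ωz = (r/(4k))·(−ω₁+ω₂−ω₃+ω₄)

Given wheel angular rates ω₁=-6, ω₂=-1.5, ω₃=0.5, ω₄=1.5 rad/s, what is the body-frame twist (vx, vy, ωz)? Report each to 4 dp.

k = lx + ly = 0.15 + 0.1 = 0.2500
ω₁+ω₂+ω₃+ω₄ = -5.5000  →  vx = (0.08/4)·-5.5000 = -0.1100
−ω₁+ω₂+ω₃−ω₄ = 3.5000  →  vy = (0.08/4)·3.5000 = 0.0700
−ω₁+ω₂−ω₃+ω₄ = 5.5000  →  ωz = (0.08/1.0000)·5.5000 = 0.4400

(-0.1100, 0.0700, 0.4400)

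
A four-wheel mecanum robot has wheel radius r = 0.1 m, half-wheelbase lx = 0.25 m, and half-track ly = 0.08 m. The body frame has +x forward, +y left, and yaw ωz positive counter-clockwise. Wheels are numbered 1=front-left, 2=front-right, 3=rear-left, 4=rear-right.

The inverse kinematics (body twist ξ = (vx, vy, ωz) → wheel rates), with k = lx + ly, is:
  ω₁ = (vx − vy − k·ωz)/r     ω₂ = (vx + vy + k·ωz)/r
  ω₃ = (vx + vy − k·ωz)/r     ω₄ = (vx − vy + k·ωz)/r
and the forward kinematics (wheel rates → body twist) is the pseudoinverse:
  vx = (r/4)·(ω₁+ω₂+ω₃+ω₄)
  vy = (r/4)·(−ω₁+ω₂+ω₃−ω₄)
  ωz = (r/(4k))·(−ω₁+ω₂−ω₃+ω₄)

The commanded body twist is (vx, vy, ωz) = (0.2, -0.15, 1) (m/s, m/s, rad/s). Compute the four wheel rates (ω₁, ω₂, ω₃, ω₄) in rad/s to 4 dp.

k = lx + ly = 0.25 + 0.08 = 0.3300;  k·ωz = 0.3300·1 = 0.3300
ω₁ (FL) = (vx − vy − k·ωz)/r = 0.0200/0.1 = 0.2000
ω₂ (FR) = (vx + vy + k·ωz)/r = 0.3800/0.1 = 3.8000
ω₃ (RL) = (vx + vy − k·ωz)/r = -0.2800/0.1 = -2.8000
ω₄ (RR) = (vx − vy + k·ωz)/r = 0.6800/0.1 = 6.8000

(0.2000, 3.8000, -2.8000, 6.8000)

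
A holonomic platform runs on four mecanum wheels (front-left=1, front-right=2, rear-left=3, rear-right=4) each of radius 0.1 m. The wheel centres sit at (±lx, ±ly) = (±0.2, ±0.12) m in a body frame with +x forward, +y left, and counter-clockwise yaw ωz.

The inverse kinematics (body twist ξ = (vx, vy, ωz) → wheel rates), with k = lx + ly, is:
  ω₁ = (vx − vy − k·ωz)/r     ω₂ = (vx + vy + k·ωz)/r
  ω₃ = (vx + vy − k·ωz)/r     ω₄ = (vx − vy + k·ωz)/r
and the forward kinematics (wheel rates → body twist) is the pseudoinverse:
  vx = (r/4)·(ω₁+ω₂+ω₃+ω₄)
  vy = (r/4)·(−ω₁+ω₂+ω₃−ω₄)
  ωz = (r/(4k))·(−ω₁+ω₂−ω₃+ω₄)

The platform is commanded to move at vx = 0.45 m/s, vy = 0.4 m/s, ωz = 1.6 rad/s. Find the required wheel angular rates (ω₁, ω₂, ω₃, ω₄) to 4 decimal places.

(-4.6200, 13.6200, 3.3800, 5.6200)

k = lx + ly = 0.2 + 0.12 = 0.3200;  k·ωz = 0.3200·1.6 = 0.5120
ω₁ (FL) = (vx − vy − k·ωz)/r = -0.4620/0.1 = -4.6200
ω₂ (FR) = (vx + vy + k·ωz)/r = 1.3620/0.1 = 13.6200
ω₃ (RL) = (vx + vy − k·ωz)/r = 0.3380/0.1 = 3.3800
ω₄ (RR) = (vx − vy + k·ωz)/r = 0.5620/0.1 = 5.6200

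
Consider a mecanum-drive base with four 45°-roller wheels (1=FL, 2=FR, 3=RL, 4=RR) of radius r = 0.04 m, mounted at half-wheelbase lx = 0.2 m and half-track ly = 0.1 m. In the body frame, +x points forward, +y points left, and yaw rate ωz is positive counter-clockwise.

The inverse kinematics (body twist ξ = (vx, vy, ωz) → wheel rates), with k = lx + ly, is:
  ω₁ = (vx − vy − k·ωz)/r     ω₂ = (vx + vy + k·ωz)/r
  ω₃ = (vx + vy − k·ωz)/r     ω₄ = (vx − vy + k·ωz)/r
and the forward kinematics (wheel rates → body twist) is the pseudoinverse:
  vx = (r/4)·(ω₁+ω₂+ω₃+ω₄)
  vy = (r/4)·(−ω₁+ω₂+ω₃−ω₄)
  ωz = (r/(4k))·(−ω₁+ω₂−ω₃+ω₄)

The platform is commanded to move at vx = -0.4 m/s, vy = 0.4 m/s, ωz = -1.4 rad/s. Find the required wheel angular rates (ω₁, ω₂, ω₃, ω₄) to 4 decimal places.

k = lx + ly = 0.2 + 0.1 = 0.3000;  k·ωz = 0.3000·-1.4 = -0.4200
ω₁ (FL) = (vx − vy − k·ωz)/r = -0.3800/0.04 = -9.5000
ω₂ (FR) = (vx + vy + k·ωz)/r = -0.4200/0.04 = -10.5000
ω₃ (RL) = (vx + vy − k·ωz)/r = 0.4200/0.04 = 10.5000
ω₄ (RR) = (vx − vy + k·ωz)/r = -1.2200/0.04 = -30.5000

(-9.5000, -10.5000, 10.5000, -30.5000)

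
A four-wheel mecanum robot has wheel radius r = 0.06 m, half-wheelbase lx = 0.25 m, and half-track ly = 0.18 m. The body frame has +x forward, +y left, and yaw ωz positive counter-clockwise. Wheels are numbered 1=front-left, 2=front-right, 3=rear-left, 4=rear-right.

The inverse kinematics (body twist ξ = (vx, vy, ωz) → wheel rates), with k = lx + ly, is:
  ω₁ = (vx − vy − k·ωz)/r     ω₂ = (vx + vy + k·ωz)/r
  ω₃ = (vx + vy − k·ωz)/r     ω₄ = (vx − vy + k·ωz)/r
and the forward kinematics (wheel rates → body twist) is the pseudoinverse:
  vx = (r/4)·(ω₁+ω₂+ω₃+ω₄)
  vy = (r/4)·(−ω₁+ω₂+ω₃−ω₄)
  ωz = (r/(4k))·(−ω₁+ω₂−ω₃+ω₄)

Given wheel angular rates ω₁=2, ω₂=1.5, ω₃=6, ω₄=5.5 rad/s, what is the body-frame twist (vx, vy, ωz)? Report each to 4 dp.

(0.2250, 0.0000, -0.0349)

k = lx + ly = 0.25 + 0.18 = 0.4300
ω₁+ω₂+ω₃+ω₄ = 15.0000  →  vx = (0.06/4)·15.0000 = 0.2250
−ω₁+ω₂+ω₃−ω₄ = 0.0000  →  vy = (0.06/4)·0.0000 = 0.0000
−ω₁+ω₂−ω₃+ω₄ = -1.0000  →  ωz = (0.06/1.7200)·-1.0000 = -0.0349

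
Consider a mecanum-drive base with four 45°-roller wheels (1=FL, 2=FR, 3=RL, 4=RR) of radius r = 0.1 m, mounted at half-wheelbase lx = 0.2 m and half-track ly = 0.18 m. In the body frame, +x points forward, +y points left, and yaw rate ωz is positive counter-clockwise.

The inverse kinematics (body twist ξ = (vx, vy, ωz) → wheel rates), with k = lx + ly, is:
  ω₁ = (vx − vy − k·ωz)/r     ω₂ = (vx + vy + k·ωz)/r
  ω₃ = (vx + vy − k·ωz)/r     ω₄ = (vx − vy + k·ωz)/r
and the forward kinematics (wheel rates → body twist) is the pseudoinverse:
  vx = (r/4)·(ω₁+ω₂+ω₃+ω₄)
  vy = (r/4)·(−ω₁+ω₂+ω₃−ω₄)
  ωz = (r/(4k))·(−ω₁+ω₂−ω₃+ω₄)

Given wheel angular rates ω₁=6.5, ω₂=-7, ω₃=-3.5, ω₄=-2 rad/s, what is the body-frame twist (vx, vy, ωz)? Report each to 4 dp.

(-0.1500, -0.3750, -0.7895)

k = lx + ly = 0.2 + 0.18 = 0.3800
ω₁+ω₂+ω₃+ω₄ = -6.0000  →  vx = (0.1/4)·-6.0000 = -0.1500
−ω₁+ω₂+ω₃−ω₄ = -15.0000  →  vy = (0.1/4)·-15.0000 = -0.3750
−ω₁+ω₂−ω₃+ω₄ = -12.0000  →  ωz = (0.1/1.5200)·-12.0000 = -0.7895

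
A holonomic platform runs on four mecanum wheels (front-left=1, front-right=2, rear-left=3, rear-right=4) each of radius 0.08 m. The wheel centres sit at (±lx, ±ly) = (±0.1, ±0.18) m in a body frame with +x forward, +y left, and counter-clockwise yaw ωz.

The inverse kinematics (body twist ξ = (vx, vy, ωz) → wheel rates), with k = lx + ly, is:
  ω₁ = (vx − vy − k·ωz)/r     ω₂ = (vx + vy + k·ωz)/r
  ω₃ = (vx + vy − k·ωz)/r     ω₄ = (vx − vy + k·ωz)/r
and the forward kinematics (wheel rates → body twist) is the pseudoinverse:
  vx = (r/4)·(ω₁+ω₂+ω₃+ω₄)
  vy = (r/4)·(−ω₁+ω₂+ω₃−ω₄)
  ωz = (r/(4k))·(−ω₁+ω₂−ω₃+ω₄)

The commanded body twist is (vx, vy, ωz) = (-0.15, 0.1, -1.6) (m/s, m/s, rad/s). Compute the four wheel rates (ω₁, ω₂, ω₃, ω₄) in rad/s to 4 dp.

(2.4750, -6.2250, 4.9750, -8.7250)

k = lx + ly = 0.1 + 0.18 = 0.2800;  k·ωz = 0.2800·-1.6 = -0.4480
ω₁ (FL) = (vx − vy − k·ωz)/r = 0.1980/0.08 = 2.4750
ω₂ (FR) = (vx + vy + k·ωz)/r = -0.4980/0.08 = -6.2250
ω₃ (RL) = (vx + vy − k·ωz)/r = 0.3980/0.08 = 4.9750
ω₄ (RR) = (vx − vy + k·ωz)/r = -0.6980/0.08 = -8.7250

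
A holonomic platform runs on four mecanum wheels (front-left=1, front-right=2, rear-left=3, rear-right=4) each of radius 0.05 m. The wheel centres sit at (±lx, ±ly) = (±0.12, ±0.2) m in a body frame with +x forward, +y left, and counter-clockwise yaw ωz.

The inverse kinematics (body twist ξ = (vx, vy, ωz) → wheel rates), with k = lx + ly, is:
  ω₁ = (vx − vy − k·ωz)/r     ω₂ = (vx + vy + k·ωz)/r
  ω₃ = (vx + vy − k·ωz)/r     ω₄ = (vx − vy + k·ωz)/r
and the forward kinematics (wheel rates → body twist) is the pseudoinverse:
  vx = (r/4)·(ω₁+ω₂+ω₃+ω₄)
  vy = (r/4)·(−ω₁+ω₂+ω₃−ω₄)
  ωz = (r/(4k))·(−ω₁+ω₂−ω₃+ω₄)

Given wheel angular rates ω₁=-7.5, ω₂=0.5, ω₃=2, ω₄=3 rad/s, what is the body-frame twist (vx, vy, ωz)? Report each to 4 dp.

(-0.0250, 0.0875, 0.3516)

k = lx + ly = 0.12 + 0.2 = 0.3200
ω₁+ω₂+ω₃+ω₄ = -2.0000  →  vx = (0.05/4)·-2.0000 = -0.0250
−ω₁+ω₂+ω₃−ω₄ = 7.0000  →  vy = (0.05/4)·7.0000 = 0.0875
−ω₁+ω₂−ω₃+ω₄ = 9.0000  →  ωz = (0.05/1.2800)·9.0000 = 0.3516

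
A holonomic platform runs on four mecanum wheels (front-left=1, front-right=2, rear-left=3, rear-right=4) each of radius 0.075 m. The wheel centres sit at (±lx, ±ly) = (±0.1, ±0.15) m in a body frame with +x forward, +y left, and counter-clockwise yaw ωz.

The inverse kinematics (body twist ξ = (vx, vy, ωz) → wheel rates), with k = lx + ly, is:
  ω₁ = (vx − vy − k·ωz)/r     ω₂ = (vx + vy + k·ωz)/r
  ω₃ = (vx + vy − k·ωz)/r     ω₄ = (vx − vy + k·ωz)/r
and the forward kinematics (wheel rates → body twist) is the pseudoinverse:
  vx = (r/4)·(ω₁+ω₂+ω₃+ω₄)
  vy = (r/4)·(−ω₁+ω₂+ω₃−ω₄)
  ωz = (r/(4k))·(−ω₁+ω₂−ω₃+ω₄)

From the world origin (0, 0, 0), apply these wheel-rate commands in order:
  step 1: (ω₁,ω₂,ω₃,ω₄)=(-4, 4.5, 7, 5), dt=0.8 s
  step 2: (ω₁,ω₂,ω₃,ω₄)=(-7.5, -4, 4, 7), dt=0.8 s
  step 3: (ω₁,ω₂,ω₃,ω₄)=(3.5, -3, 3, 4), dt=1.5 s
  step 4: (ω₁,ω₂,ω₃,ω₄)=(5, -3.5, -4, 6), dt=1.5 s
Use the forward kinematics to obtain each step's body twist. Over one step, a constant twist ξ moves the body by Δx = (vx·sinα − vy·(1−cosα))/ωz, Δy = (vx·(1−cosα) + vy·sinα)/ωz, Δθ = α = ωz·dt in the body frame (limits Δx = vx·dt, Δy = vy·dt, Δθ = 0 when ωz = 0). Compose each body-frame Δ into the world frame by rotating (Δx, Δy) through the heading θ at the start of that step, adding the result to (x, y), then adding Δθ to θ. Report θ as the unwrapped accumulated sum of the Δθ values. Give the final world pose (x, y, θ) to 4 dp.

(0.6430, -0.3793, 0.3300)

step 1: ξ=(vx,vy,ωz)=(0.2344, 0.1969, 0.4875), dt=0.8 → body Δ=(0.1525, 0.1896, 0.3900) → world pose (0.1525, 0.1896, 0.3900)
step 2: ξ=(vx,vy,ωz)=(-0.0094, 0.0094, 0.4875), dt=0.8 → body Δ=(-0.0088, 0.0059, 0.3900) → world pose (0.1421, 0.1917, 0.7800)
step 3: ξ=(vx,vy,ωz)=(0.1406, -0.1406, -0.4125), dt=1.5 → body Δ=(0.1345, -0.2609, -0.6187) → world pose (0.4213, 0.1008, 0.1613)
step 4: ξ=(vx,vy,ωz)=(0.0656, -0.3469, 0.1125), dt=1.5 → body Δ=(0.1418, -0.5096, 0.1687) → world pose (0.6430, -0.3793, 0.3300)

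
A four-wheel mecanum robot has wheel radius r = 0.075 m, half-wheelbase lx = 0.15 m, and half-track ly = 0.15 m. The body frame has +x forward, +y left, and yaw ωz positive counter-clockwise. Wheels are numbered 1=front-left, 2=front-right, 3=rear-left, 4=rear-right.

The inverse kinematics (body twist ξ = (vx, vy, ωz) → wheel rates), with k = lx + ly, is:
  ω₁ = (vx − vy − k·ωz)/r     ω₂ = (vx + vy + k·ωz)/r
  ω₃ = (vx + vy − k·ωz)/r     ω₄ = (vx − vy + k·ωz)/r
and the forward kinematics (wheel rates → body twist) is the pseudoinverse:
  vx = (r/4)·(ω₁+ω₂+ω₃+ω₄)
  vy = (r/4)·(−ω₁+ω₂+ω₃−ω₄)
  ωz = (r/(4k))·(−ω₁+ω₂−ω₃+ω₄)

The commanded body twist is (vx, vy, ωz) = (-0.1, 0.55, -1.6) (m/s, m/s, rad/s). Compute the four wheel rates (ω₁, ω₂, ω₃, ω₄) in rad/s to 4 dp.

k = lx + ly = 0.15 + 0.15 = 0.3000;  k·ωz = 0.3000·-1.6 = -0.4800
ω₁ (FL) = (vx − vy − k·ωz)/r = -0.1700/0.075 = -2.2667
ω₂ (FR) = (vx + vy + k·ωz)/r = -0.0300/0.075 = -0.4000
ω₃ (RL) = (vx + vy − k·ωz)/r = 0.9300/0.075 = 12.4000
ω₄ (RR) = (vx − vy + k·ωz)/r = -1.1300/0.075 = -15.0667

(-2.2667, -0.4000, 12.4000, -15.0667)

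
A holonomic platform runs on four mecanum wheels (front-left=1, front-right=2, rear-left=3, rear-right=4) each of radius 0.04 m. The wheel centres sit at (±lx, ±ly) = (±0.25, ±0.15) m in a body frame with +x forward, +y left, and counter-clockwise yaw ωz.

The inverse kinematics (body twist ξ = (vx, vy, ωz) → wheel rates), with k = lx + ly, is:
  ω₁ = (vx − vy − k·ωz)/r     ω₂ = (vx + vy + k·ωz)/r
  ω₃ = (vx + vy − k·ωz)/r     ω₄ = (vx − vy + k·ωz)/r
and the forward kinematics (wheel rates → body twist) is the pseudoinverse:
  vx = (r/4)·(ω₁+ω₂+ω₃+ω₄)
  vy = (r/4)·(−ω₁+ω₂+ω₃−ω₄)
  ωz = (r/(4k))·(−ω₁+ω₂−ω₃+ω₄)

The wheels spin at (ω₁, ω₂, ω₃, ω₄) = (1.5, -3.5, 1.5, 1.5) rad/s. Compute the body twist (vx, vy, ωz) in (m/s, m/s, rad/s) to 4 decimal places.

(0.0100, -0.0500, -0.1250)

k = lx + ly = 0.25 + 0.15 = 0.4000
ω₁+ω₂+ω₃+ω₄ = 1.0000  →  vx = (0.04/4)·1.0000 = 0.0100
−ω₁+ω₂+ω₃−ω₄ = -5.0000  →  vy = (0.04/4)·-5.0000 = -0.0500
−ω₁+ω₂−ω₃+ω₄ = -5.0000  →  ωz = (0.04/1.6000)·-5.0000 = -0.1250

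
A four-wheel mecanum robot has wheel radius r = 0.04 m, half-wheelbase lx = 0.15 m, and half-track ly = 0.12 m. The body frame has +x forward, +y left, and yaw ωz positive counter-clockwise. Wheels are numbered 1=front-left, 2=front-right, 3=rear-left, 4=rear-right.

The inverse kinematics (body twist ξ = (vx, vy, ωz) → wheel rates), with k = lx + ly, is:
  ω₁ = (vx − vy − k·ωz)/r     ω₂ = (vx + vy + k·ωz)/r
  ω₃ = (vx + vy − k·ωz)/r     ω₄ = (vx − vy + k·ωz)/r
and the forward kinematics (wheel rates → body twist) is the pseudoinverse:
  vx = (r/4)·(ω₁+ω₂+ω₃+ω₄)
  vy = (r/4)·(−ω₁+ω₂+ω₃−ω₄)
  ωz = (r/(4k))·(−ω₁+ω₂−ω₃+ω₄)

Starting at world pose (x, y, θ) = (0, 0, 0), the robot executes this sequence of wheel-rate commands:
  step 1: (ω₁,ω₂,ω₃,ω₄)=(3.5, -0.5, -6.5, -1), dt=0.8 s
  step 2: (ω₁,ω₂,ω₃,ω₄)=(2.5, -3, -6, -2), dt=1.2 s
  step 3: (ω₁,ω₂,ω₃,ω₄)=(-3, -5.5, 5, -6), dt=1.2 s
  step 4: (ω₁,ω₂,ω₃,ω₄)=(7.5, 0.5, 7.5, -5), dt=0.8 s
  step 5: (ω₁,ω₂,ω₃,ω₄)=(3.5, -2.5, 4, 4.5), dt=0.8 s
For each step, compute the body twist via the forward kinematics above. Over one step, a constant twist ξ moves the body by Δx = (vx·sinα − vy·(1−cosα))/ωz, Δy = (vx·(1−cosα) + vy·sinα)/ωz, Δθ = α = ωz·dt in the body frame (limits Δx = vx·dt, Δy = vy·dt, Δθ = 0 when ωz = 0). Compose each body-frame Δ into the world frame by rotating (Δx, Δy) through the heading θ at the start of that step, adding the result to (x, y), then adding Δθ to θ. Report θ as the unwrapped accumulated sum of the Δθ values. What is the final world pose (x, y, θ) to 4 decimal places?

(-0.1528, -0.1875, -1.3630)

step 1: ξ=(vx,vy,ωz)=(-0.0450, -0.0950, 0.0556), dt=0.8 → body Δ=(-0.0343, -0.0768, 0.0444) → world pose (-0.0343, -0.0768, 0.0444)
step 2: ξ=(vx,vy,ωz)=(-0.0850, -0.0950, -0.0556), dt=1.2 → body Δ=(-0.1057, -0.1105, -0.0667) → world pose (-0.1350, -0.1919, -0.0222)
step 3: ξ=(vx,vy,ωz)=(-0.0950, 0.0850, -0.5000), dt=1.2 → body Δ=(-0.0776, 0.1292, -0.6000) → world pose (-0.2097, -0.0610, -0.6222)
step 4: ξ=(vx,vy,ωz)=(0.1050, 0.0550, -0.7222), dt=0.8 → body Δ=(0.0918, 0.0180, -0.5778) → world pose (-0.1247, -0.0999, -1.2000)
step 5: ξ=(vx,vy,ωz)=(0.0950, -0.0650, -0.2037), dt=0.8 → body Δ=(0.0714, -0.0579, -0.1630) → world pose (-0.1528, -0.1875, -1.3630)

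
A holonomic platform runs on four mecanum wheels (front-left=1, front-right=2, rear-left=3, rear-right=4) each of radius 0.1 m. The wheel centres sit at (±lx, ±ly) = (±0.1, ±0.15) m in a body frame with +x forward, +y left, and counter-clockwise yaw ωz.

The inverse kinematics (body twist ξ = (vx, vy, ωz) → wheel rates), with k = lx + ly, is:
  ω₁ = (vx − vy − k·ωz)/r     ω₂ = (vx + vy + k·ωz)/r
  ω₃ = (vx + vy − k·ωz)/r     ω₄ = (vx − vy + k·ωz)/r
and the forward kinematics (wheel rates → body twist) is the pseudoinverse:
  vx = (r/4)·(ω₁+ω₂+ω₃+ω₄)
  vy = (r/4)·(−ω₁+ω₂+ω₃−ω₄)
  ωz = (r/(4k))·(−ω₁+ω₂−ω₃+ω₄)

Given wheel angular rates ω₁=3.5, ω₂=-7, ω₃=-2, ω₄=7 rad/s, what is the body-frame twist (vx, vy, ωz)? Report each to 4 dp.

(0.0375, -0.4875, -0.1500)

k = lx + ly = 0.1 + 0.15 = 0.2500
ω₁+ω₂+ω₃+ω₄ = 1.5000  →  vx = (0.1/4)·1.5000 = 0.0375
−ω₁+ω₂+ω₃−ω₄ = -19.5000  →  vy = (0.1/4)·-19.5000 = -0.4875
−ω₁+ω₂−ω₃+ω₄ = -1.5000  →  ωz = (0.1/1.0000)·-1.5000 = -0.1500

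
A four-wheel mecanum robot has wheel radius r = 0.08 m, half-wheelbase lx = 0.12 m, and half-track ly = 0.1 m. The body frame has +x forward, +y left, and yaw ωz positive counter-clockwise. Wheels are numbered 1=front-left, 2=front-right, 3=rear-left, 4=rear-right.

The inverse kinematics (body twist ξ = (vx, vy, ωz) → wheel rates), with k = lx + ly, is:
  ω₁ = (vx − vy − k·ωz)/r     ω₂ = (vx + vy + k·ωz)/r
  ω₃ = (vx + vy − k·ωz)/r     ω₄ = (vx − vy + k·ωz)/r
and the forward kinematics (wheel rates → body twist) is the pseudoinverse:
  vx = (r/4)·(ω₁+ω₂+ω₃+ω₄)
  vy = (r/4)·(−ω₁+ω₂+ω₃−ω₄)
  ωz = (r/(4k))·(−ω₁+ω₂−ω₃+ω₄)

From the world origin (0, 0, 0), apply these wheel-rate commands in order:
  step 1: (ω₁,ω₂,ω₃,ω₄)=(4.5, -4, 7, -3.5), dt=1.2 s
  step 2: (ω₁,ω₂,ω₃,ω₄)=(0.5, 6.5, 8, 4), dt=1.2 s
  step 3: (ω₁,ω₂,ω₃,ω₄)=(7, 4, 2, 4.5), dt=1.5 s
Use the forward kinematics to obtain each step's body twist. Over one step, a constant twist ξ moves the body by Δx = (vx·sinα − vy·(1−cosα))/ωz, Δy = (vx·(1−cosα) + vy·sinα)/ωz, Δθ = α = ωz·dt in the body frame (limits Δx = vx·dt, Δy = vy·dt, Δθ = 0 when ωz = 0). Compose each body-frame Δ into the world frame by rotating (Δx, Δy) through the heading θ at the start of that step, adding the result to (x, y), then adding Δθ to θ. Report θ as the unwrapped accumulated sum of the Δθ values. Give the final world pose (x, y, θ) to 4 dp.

step 1: ξ=(vx,vy,ωz)=(0.0800, 0.0400, -1.7273), dt=1.2 → body Δ=(0.0749, -0.0483, -2.0727) → world pose (0.0749, -0.0483, -2.0727)
step 2: ξ=(vx,vy,ωz)=(0.3800, 0.2000, 0.1818), dt=1.2 → body Δ=(0.4263, 0.2876, 0.2182) → world pose (0.1220, -0.5604, -1.8545)
step 3: ξ=(vx,vy,ωz)=(0.3500, -0.1100, -0.0455), dt=1.5 → body Δ=(0.5190, -0.1828, -0.0682) → world pose (-0.1988, -1.0075, -1.9227)

(-0.1988, -1.0075, -1.9227)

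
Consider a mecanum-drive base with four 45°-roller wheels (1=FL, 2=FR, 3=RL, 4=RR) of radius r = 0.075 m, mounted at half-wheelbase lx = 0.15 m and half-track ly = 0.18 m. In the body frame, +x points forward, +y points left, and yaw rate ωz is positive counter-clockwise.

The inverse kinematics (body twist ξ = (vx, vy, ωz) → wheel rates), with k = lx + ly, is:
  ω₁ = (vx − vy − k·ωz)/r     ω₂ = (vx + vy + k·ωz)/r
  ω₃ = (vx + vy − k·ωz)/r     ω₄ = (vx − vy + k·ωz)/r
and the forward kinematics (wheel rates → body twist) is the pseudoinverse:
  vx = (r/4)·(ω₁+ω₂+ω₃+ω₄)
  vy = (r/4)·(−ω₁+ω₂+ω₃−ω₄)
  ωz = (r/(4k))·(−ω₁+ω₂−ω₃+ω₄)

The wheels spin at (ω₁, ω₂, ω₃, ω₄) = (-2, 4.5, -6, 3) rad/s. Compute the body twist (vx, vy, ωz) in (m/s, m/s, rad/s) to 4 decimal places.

k = lx + ly = 0.15 + 0.18 = 0.3300
ω₁+ω₂+ω₃+ω₄ = -0.5000  →  vx = (0.075/4)·-0.5000 = -0.0094
−ω₁+ω₂+ω₃−ω₄ = -2.5000  →  vy = (0.075/4)·-2.5000 = -0.0469
−ω₁+ω₂−ω₃+ω₄ = 15.5000  →  ωz = (0.075/1.3200)·15.5000 = 0.8807

(-0.0094, -0.0469, 0.8807)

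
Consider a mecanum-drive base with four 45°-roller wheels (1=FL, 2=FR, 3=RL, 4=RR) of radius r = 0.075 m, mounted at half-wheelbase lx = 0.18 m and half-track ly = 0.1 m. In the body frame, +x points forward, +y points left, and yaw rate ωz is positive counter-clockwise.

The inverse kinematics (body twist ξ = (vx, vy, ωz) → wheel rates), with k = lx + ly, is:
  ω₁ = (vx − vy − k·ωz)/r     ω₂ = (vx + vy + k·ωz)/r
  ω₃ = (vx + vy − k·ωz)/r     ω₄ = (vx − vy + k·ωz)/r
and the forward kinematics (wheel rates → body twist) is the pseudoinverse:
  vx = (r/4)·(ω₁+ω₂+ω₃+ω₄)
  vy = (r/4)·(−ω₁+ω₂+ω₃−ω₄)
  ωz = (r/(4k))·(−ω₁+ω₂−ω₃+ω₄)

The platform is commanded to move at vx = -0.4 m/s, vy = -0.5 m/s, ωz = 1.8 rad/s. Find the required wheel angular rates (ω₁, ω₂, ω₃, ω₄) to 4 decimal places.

k = lx + ly = 0.18 + 0.1 = 0.2800;  k·ωz = 0.2800·1.8 = 0.5040
ω₁ (FL) = (vx − vy − k·ωz)/r = -0.4040/0.075 = -5.3867
ω₂ (FR) = (vx + vy + k·ωz)/r = -0.3960/0.075 = -5.2800
ω₃ (RL) = (vx + vy − k·ωz)/r = -1.4040/0.075 = -18.7200
ω₄ (RR) = (vx − vy + k·ωz)/r = 0.6040/0.075 = 8.0533

(-5.3867, -5.2800, -18.7200, 8.0533)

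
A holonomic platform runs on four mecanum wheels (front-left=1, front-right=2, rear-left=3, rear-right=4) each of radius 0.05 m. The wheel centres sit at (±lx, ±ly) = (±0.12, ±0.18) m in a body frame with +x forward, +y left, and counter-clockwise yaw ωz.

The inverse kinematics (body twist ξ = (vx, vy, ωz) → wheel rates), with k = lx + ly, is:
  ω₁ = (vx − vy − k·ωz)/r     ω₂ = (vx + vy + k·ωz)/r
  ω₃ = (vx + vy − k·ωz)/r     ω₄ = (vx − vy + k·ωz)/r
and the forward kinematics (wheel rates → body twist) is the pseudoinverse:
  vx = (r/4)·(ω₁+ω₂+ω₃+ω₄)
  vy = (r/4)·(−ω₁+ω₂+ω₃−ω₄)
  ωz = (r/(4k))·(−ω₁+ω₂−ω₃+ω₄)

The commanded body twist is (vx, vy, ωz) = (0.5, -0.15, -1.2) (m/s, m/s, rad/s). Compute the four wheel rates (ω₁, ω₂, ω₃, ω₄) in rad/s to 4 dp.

(20.2000, -0.2000, 14.2000, 5.8000)

k = lx + ly = 0.12 + 0.18 = 0.3000;  k·ωz = 0.3000·-1.2 = -0.3600
ω₁ (FL) = (vx − vy − k·ωz)/r = 1.0100/0.05 = 20.2000
ω₂ (FR) = (vx + vy + k·ωz)/r = -0.0100/0.05 = -0.2000
ω₃ (RL) = (vx + vy − k·ωz)/r = 0.7100/0.05 = 14.2000
ω₄ (RR) = (vx − vy + k·ωz)/r = 0.2900/0.05 = 5.8000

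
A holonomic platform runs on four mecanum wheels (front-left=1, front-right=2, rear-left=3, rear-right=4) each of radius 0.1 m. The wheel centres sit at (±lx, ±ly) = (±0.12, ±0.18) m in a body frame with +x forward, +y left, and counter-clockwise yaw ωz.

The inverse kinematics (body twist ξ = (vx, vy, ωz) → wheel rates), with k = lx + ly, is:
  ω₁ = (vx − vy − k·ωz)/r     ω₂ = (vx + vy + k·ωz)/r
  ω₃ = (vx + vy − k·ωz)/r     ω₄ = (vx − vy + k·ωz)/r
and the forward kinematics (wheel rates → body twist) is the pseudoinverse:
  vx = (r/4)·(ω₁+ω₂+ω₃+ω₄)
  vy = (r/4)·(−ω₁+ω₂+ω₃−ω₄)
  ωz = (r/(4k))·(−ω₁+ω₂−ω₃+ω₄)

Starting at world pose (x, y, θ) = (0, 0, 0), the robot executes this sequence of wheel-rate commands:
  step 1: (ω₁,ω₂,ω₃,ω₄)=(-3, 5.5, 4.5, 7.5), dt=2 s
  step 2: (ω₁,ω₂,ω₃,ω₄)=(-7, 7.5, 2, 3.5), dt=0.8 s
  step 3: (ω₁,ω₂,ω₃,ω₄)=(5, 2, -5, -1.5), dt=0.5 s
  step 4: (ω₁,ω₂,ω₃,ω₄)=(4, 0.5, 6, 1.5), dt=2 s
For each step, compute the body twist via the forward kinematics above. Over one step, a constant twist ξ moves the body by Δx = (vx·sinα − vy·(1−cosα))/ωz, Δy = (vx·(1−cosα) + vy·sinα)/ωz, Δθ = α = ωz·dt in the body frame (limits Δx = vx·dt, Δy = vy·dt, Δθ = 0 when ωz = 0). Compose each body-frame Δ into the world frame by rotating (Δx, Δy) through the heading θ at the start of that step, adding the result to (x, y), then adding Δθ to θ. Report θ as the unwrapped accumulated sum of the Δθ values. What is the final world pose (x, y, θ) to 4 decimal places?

step 1: ξ=(vx,vy,ωz)=(0.3625, 0.1375, 0.9583), dt=2.0 → body Δ=(0.1637, 0.6415, 1.9167) → world pose (0.1637, 0.6415, 1.9167)
step 2: ξ=(vx,vy,ωz)=(0.1500, 0.3250, 1.3333), dt=0.8 → body Δ=(-0.0275, 0.2716, 1.0667) → world pose (-0.0824, 0.5235, 2.9833)
step 3: ξ=(vx,vy,ωz)=(0.0125, -0.1625, 0.0417), dt=0.5 → body Δ=(0.0071, -0.0812, 0.0208) → world pose (-0.0766, 0.6048, 3.0042)
step 4: ξ=(vx,vy,ωz)=(0.3000, 0.0250, -0.6667), dt=2.0 → body Δ=(0.4661, -0.3077, -1.3333) → world pose (-0.4962, 0.9735, 1.6708)

(-0.4962, 0.9735, 1.6708)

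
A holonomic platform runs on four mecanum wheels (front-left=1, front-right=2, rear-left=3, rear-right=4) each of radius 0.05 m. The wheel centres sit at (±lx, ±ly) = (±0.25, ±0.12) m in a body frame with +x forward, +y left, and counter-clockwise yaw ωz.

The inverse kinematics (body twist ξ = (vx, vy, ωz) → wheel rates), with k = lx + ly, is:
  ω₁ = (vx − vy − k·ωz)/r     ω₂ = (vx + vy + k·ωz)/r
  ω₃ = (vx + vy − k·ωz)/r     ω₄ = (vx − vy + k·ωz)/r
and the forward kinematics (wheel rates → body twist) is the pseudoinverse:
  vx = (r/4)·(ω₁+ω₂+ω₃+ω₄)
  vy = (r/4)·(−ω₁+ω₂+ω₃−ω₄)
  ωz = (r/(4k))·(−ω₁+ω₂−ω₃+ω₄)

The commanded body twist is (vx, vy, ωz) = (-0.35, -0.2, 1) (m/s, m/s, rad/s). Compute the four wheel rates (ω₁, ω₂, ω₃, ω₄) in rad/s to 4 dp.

(-10.4000, -3.6000, -18.4000, 4.4000)

k = lx + ly = 0.25 + 0.12 = 0.3700;  k·ωz = 0.3700·1 = 0.3700
ω₁ (FL) = (vx − vy − k·ωz)/r = -0.5200/0.05 = -10.4000
ω₂ (FR) = (vx + vy + k·ωz)/r = -0.1800/0.05 = -3.6000
ω₃ (RL) = (vx + vy − k·ωz)/r = -0.9200/0.05 = -18.4000
ω₄ (RR) = (vx − vy + k·ωz)/r = 0.2200/0.05 = 4.4000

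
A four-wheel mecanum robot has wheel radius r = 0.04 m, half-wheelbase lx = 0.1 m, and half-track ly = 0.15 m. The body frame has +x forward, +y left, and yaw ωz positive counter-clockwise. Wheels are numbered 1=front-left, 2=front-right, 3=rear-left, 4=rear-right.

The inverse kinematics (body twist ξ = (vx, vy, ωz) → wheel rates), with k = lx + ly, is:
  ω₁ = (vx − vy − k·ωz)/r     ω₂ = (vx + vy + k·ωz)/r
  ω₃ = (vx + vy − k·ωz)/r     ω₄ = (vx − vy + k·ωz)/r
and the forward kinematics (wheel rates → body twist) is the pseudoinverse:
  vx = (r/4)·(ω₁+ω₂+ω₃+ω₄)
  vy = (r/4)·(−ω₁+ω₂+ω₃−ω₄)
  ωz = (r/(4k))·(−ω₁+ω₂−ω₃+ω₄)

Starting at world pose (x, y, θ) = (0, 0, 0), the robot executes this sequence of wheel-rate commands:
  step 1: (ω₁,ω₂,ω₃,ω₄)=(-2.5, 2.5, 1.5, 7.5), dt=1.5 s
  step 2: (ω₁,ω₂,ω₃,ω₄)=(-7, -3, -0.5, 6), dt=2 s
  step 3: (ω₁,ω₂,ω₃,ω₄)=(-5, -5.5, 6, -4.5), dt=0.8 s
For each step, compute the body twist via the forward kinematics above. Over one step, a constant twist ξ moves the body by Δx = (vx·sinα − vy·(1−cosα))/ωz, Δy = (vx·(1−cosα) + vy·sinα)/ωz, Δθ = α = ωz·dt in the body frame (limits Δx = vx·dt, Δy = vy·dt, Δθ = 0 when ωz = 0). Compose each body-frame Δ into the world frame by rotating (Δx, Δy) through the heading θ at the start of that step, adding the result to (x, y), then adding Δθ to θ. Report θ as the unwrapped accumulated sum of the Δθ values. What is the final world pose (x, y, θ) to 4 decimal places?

step 1: ξ=(vx,vy,ωz)=(0.0900, -0.0100, 0.4400), dt=1.5 → body Δ=(0.1302, 0.0290, 0.6600) → world pose (0.1302, 0.0290, 0.6600)
step 2: ξ=(vx,vy,ωz)=(-0.0450, -0.0250, 0.4200), dt=2.0 → body Δ=(-0.0600, -0.0800, 0.8400) → world pose (0.1318, -0.0709, 1.5000)
step 3: ξ=(vx,vy,ωz)=(-0.0900, 0.1000, -0.4400), dt=0.8 → body Δ=(-0.0566, 0.0909, -0.3520) → world pose (0.0371, -0.1209, 1.1480)

(0.0371, -0.1209, 1.1480)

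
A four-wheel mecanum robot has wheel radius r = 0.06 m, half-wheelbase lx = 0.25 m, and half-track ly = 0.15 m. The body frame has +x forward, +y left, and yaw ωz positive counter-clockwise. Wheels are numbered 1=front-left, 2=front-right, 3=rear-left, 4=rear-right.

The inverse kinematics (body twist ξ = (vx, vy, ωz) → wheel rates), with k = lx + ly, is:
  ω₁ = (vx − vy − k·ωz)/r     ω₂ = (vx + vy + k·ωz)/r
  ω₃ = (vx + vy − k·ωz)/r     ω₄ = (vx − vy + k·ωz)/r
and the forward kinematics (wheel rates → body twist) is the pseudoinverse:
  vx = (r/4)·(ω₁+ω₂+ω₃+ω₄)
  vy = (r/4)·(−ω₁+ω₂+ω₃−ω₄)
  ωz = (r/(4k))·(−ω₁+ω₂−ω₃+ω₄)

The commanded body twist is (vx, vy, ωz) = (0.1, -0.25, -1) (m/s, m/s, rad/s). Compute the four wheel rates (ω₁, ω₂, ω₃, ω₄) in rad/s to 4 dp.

k = lx + ly = 0.25 + 0.15 = 0.4000;  k·ωz = 0.4000·-1 = -0.4000
ω₁ (FL) = (vx − vy − k·ωz)/r = 0.7500/0.06 = 12.5000
ω₂ (FR) = (vx + vy + k·ωz)/r = -0.5500/0.06 = -9.1667
ω₃ (RL) = (vx + vy − k·ωz)/r = 0.2500/0.06 = 4.1667
ω₄ (RR) = (vx − vy + k·ωz)/r = -0.0500/0.06 = -0.8333

(12.5000, -9.1667, 4.1667, -0.8333)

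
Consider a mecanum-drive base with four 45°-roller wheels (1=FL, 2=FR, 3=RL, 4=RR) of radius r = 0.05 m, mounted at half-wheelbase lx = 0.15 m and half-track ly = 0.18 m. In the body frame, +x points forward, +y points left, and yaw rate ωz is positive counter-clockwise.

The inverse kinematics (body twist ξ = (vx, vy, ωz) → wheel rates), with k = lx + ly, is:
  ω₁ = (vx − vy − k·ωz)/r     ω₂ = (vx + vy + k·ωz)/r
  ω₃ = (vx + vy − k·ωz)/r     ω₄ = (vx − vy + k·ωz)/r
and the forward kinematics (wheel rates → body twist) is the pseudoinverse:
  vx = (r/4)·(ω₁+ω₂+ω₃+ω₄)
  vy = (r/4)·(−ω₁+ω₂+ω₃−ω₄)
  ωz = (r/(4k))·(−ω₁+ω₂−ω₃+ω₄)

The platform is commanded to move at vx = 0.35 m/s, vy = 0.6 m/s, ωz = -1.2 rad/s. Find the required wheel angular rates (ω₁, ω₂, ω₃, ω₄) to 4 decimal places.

k = lx + ly = 0.15 + 0.18 = 0.3300;  k·ωz = 0.3300·-1.2 = -0.3960
ω₁ (FL) = (vx − vy − k·ωz)/r = 0.1460/0.05 = 2.9200
ω₂ (FR) = (vx + vy + k·ωz)/r = 0.5540/0.05 = 11.0800
ω₃ (RL) = (vx + vy − k·ωz)/r = 1.3460/0.05 = 26.9200
ω₄ (RR) = (vx − vy + k·ωz)/r = -0.6460/0.05 = -12.9200

(2.9200, 11.0800, 26.9200, -12.9200)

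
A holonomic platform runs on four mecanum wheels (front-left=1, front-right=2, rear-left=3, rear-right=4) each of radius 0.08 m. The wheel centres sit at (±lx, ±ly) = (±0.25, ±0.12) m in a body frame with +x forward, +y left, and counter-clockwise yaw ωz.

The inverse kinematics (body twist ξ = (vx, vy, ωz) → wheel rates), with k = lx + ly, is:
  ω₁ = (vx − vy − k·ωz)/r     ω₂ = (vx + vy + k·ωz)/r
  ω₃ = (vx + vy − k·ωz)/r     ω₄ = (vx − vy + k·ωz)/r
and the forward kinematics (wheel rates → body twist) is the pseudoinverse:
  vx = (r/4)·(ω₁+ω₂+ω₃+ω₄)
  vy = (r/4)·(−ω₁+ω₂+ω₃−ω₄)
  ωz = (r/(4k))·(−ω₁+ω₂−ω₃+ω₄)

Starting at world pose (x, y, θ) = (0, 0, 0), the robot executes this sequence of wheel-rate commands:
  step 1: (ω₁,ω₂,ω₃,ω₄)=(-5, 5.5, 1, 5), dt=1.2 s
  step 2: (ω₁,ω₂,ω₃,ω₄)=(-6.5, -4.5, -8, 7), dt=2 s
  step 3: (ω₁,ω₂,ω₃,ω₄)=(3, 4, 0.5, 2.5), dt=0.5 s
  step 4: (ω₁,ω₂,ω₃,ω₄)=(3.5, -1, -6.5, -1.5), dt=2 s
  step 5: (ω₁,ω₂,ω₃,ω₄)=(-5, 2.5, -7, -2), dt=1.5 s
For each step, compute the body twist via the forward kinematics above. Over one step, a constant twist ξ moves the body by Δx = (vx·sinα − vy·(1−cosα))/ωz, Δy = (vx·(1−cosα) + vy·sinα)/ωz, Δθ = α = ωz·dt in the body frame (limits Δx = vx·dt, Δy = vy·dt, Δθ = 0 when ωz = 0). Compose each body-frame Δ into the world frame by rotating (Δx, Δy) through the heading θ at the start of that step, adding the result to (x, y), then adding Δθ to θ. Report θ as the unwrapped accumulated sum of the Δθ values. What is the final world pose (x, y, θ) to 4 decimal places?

step 1: ξ=(vx,vy,ωz)=(0.1300, 0.1300, 0.7838), dt=1.2 → body Δ=(0.0659, 0.2021, 0.9405) → world pose (0.0659, 0.2021, 0.9405)
step 2: ξ=(vx,vy,ωz)=(-0.2400, -0.2600, 0.9189), dt=2.0 → body Δ=(0.1057, -0.6030, 1.8378) → world pose (0.6153, -0.0679, 2.7784)
step 3: ξ=(vx,vy,ωz)=(0.2000, -0.0200, 0.1622), dt=0.5 → body Δ=(0.1003, -0.0059, 0.0811) → world pose (0.5237, -0.0267, 2.8595)
step 4: ξ=(vx,vy,ωz)=(-0.1100, -0.1900, 0.0270), dt=2.0 → body Δ=(-0.2096, -0.3858, 0.0541) → world pose (0.8324, 0.2854, 2.9135)
step 5: ξ=(vx,vy,ωz)=(-0.2300, 0.0500, 0.6757), dt=1.5 → body Δ=(-0.3238, -0.0976, 1.0135) → world pose (1.1699, 0.3073, 3.9270)

(1.1699, 0.3073, 3.9270)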